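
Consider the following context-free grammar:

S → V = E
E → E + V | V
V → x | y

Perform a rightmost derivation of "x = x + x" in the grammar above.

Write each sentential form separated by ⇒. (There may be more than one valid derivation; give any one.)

S ⇒ V = E ⇒ V = E + V ⇒ V = E + x ⇒ V = V + x ⇒ V = x + x ⇒ x = x + x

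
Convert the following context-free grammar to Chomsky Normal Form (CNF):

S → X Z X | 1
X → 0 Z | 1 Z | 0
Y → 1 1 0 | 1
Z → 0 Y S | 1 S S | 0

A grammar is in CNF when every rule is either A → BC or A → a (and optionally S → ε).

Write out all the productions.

S → 1; T0 → 0; T1 → 1; X → 0; Y → 1; Z → 0; S → X X0; X0 → Z X; X → T0 Z; X → T1 Z; Y → T1 X1; X1 → T1 T0; Z → T0 X2; X2 → Y S; Z → T1 X3; X3 → S S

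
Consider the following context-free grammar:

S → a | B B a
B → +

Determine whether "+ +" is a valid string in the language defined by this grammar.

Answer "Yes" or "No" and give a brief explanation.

No - no valid derivation exists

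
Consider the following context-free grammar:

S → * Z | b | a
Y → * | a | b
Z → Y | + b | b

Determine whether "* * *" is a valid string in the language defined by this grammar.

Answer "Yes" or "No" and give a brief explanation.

No - no valid derivation exists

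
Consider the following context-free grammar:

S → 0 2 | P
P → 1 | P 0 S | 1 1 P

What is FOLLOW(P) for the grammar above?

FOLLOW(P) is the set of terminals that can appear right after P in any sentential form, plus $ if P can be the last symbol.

We compute FOLLOW(P) using the standard algorithm.
FOLLOW(S) starts with {$}.
FIRST(P) = {1}
FIRST(S) = {0, 1}
FOLLOW(P) = {$, 0}
FOLLOW(S) = {$, 0}
Therefore, FOLLOW(P) = {$, 0}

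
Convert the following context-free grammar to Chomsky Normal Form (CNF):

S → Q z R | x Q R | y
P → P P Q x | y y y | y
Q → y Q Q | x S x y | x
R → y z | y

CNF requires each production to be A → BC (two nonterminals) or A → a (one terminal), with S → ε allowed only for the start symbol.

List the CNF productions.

TZ → z; TX → x; S → y; TY → y; P → y; Q → x; R → y; S → Q X0; X0 → TZ R; S → TX X1; X1 → Q R; P → P X2; X2 → P X3; X3 → Q TX; P → TY X4; X4 → TY TY; Q → TY X5; X5 → Q Q; Q → TX X6; X6 → S X7; X7 → TX TY; R → TY TZ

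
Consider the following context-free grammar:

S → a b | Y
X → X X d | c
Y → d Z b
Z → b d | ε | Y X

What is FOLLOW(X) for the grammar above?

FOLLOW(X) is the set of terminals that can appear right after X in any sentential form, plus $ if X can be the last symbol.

We compute FOLLOW(X) using the standard algorithm.
FOLLOW(S) starts with {$}.
FIRST(S) = {a, d}
FIRST(X) = {c}
FIRST(Y) = {d}
FIRST(Z) = {b, d, ε}
FOLLOW(S) = {$}
FOLLOW(X) = {b, c, d}
FOLLOW(Y) = {$, c}
FOLLOW(Z) = {b}
Therefore, FOLLOW(X) = {b, c, d}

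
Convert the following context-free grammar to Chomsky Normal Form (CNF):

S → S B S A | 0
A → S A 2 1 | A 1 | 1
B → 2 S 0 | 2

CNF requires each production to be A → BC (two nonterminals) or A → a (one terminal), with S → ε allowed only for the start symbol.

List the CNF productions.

S → 0; T2 → 2; T1 → 1; A → 1; T0 → 0; B → 2; S → S X0; X0 → B X1; X1 → S A; A → S X2; X2 → A X3; X3 → T2 T1; A → A T1; B → T2 X4; X4 → S T0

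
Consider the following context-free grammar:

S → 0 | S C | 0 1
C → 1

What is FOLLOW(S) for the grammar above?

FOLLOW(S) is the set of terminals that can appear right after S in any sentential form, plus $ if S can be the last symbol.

We compute FOLLOW(S) using the standard algorithm.
FOLLOW(S) starts with {$}.
FIRST(C) = {1}
FIRST(S) = {0}
FOLLOW(C) = {$, 1}
FOLLOW(S) = {$, 1}
Therefore, FOLLOW(S) = {$, 1}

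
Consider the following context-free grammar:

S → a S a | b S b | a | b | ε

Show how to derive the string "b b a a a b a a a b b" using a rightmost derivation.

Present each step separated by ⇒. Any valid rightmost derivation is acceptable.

S ⇒ b S b ⇒ b b S b b ⇒ b b a S a b b ⇒ b b a a S a a b b ⇒ b b a a a S a a a b b ⇒ b b a a a b a a a b b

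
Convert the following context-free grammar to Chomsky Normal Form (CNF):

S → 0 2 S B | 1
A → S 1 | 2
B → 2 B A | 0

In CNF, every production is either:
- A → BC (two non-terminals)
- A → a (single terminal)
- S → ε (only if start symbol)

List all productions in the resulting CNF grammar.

T0 → 0; T2 → 2; S → 1; T1 → 1; A → 2; B → 0; S → T0 X0; X0 → T2 X1; X1 → S B; A → S T1; B → T2 X2; X2 → B A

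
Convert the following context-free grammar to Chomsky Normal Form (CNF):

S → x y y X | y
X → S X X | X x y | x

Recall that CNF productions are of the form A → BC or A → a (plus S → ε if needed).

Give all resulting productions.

TX → x; TY → y; S → y; X → x; S → TX X0; X0 → TY X1; X1 → TY X; X → S X2; X2 → X X; X → X X3; X3 → TX TY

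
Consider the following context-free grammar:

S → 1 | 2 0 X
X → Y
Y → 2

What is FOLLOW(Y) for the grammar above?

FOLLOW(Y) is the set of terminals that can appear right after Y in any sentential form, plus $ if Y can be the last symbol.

We compute FOLLOW(Y) using the standard algorithm.
FOLLOW(S) starts with {$}.
FIRST(S) = {1, 2}
FIRST(X) = {2}
FIRST(Y) = {2}
FOLLOW(S) = {$}
FOLLOW(X) = {$}
FOLLOW(Y) = {$}
Therefore, FOLLOW(Y) = {$}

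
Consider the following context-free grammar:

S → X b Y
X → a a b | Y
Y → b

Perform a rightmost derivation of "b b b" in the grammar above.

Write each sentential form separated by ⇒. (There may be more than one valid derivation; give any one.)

S ⇒ X b Y ⇒ X b b ⇒ Y b b ⇒ b b b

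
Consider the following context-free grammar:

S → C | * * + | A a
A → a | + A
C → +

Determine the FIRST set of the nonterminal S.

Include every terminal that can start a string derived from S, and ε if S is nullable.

We compute FIRST(S) using the standard algorithm.
FIRST(A) = {+, a}
FIRST(C) = {+}
FIRST(S) = {*, +, a}
Therefore, FIRST(S) = {*, +, a}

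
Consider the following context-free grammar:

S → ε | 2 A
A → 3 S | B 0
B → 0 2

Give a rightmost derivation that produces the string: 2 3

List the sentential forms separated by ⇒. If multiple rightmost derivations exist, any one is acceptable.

S ⇒ 2 A ⇒ 2 3 S ⇒ 2 3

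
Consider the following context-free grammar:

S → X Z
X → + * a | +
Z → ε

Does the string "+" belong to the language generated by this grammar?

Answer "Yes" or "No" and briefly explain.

Yes - a valid derivation exists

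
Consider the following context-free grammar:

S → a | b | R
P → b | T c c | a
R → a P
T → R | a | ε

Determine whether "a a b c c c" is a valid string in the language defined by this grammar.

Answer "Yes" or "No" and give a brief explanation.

No - no valid derivation exists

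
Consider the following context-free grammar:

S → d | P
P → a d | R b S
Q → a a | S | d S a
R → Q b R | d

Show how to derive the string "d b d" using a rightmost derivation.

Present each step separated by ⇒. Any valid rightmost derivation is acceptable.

S ⇒ P ⇒ R b S ⇒ R b d ⇒ d b d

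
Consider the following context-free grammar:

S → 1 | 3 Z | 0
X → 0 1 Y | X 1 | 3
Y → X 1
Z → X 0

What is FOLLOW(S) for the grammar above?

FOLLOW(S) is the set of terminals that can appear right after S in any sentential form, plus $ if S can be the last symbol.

We compute FOLLOW(S) using the standard algorithm.
FOLLOW(S) starts with {$}.
FIRST(S) = {0, 1, 3}
FIRST(X) = {0, 3}
FIRST(Y) = {0, 3}
FIRST(Z) = {0, 3}
FOLLOW(S) = {$}
FOLLOW(X) = {0, 1}
FOLLOW(Y) = {0, 1}
FOLLOW(Z) = {$}
Therefore, FOLLOW(S) = {$}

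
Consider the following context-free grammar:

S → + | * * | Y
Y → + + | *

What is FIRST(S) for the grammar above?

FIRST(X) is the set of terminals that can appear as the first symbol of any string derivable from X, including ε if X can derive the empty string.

We compute FIRST(S) using the standard algorithm.
FIRST(S) = {*, +}
FIRST(Y) = {*, +}
Therefore, FIRST(S) = {*, +}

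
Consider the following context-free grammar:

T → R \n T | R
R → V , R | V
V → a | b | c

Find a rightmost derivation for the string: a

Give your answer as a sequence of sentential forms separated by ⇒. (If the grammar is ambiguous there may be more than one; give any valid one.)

T ⇒ R ⇒ V ⇒ a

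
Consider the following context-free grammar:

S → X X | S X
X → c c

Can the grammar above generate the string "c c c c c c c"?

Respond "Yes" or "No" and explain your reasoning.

No - no valid derivation exists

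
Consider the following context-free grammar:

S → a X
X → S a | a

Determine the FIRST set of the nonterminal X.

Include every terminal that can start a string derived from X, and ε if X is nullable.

We compute FIRST(X) using the standard algorithm.
FIRST(S) = {a}
FIRST(X) = {a}
Therefore, FIRST(X) = {a}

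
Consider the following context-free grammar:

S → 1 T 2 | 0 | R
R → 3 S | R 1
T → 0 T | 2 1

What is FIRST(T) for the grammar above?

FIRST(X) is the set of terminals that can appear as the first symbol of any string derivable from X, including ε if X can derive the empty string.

We compute FIRST(T) using the standard algorithm.
FIRST(R) = {3}
FIRST(S) = {0, 1, 3}
FIRST(T) = {0, 2}
Therefore, FIRST(T) = {0, 2}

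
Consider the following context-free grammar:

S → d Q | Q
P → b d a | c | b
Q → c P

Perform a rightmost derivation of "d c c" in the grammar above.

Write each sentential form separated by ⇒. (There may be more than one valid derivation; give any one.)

S ⇒ d Q ⇒ d c P ⇒ d c c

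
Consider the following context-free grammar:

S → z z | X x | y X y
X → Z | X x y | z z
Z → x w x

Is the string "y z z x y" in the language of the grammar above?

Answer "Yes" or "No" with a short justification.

No - no valid derivation exists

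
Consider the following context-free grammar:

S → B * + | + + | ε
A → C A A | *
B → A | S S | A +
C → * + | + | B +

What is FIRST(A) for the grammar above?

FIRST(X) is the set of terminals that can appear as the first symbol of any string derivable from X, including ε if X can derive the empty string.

We compute FIRST(A) using the standard algorithm.
FIRST(A) = {*, +}
FIRST(B) = {*, +, ε}
FIRST(C) = {*, +}
FIRST(S) = {*, +, ε}
Therefore, FIRST(A) = {*, +}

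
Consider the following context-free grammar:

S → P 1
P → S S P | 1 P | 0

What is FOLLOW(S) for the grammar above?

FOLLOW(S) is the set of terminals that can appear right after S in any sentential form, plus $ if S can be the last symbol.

We compute FOLLOW(S) using the standard algorithm.
FOLLOW(S) starts with {$}.
FIRST(P) = {0, 1}
FIRST(S) = {0, 1}
FOLLOW(P) = {1}
FOLLOW(S) = {$, 0, 1}
Therefore, FOLLOW(S) = {$, 0, 1}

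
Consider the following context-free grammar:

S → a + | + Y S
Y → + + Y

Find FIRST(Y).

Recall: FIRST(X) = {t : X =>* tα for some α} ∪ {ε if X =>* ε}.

We compute FIRST(Y) using the standard algorithm.
FIRST(S) = {+, a}
FIRST(Y) = {+}
Therefore, FIRST(Y) = {+}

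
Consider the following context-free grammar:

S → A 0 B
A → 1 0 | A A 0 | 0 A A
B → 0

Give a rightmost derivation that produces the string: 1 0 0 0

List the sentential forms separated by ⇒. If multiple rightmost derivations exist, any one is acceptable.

S ⇒ A 0 B ⇒ A 0 0 ⇒ 1 0 0 0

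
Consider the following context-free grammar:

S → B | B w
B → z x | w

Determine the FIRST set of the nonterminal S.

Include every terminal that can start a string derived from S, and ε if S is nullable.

We compute FIRST(S) using the standard algorithm.
FIRST(B) = {w, z}
FIRST(S) = {w, z}
Therefore, FIRST(S) = {w, z}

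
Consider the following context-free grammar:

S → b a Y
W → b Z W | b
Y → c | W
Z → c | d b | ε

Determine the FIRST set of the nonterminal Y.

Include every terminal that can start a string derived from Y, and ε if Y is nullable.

We compute FIRST(Y) using the standard algorithm.
FIRST(S) = {b}
FIRST(W) = {b}
FIRST(Y) = {b, c}
FIRST(Z) = {c, d, ε}
Therefore, FIRST(Y) = {b, c}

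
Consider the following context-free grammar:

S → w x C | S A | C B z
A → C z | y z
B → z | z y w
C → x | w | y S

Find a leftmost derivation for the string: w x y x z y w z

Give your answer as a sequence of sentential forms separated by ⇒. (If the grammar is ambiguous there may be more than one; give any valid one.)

S ⇒ w x C ⇒ w x y S ⇒ w x y C B z ⇒ w x y x B z ⇒ w x y x z y w z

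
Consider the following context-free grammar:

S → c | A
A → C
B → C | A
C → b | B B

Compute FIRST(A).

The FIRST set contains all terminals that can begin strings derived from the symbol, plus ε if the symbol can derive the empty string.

We compute FIRST(A) using the standard algorithm.
FIRST(A) = {b}
FIRST(B) = {b}
FIRST(C) = {b}
FIRST(S) = {b, c}
Therefore, FIRST(A) = {b}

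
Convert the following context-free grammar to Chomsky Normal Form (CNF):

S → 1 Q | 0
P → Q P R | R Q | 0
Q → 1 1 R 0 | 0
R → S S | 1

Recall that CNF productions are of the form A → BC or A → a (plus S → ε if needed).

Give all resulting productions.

T1 → 1; S → 0; P → 0; T0 → 0; Q → 0; R → 1; S → T1 Q; P → Q X0; X0 → P R; P → R Q; Q → T1 X1; X1 → T1 X2; X2 → R T0; R → S S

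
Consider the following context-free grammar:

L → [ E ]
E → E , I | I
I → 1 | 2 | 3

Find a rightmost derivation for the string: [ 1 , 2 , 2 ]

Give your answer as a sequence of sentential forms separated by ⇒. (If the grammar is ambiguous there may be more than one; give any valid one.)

L ⇒ [ E ] ⇒ [ E , I ] ⇒ [ E , 2 ] ⇒ [ E , I , 2 ] ⇒ [ E , 2 , 2 ] ⇒ [ I , 2 , 2 ] ⇒ [ 1 , 2 , 2 ]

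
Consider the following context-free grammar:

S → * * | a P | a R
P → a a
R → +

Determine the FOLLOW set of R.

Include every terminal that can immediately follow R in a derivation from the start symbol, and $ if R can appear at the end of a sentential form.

We compute FOLLOW(R) using the standard algorithm.
FOLLOW(S) starts with {$}.
FIRST(P) = {a}
FIRST(R) = {+}
FIRST(S) = {*, a}
FOLLOW(P) = {$}
FOLLOW(R) = {$}
FOLLOW(S) = {$}
Therefore, FOLLOW(R) = {$}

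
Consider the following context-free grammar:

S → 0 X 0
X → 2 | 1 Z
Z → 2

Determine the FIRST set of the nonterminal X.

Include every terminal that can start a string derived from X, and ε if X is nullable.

We compute FIRST(X) using the standard algorithm.
FIRST(S) = {0}
FIRST(X) = {1, 2}
FIRST(Z) = {2}
Therefore, FIRST(X) = {1, 2}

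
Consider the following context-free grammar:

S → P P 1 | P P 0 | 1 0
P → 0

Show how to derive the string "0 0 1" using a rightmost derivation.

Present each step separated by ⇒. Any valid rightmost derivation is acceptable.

S ⇒ P P 1 ⇒ P 0 1 ⇒ 0 0 1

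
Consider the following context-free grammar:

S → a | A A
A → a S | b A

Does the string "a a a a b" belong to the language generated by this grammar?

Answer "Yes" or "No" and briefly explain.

No - no valid derivation exists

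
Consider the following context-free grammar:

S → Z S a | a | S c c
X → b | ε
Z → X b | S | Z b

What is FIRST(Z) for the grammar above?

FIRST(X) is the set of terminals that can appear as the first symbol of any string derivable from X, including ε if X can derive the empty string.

We compute FIRST(Z) using the standard algorithm.
FIRST(S) = {a, b}
FIRST(X) = {b, ε}
FIRST(Z) = {a, b}
Therefore, FIRST(Z) = {a, b}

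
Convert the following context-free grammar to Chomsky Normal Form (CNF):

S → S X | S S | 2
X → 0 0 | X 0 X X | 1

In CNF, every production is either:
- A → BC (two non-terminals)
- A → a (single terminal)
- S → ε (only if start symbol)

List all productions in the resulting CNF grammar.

S → 2; T0 → 0; X → 1; S → S X; S → S S; X → T0 T0; X → X X0; X0 → T0 X1; X1 → X X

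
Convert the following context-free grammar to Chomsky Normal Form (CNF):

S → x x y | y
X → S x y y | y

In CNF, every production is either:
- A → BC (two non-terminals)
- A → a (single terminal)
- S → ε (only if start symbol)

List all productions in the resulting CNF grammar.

TX → x; TY → y; S → y; X → y; S → TX X0; X0 → TX TY; X → S X1; X1 → TX X2; X2 → TY TY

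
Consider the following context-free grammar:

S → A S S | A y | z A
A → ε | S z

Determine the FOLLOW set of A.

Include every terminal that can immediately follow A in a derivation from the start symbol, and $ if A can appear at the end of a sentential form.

We compute FOLLOW(A) using the standard algorithm.
FOLLOW(S) starts with {$}.
FIRST(A) = {y, z, ε}
FIRST(S) = {y, z}
FOLLOW(A) = {$, y, z}
FOLLOW(S) = {$, y, z}
Therefore, FOLLOW(A) = {$, y, z}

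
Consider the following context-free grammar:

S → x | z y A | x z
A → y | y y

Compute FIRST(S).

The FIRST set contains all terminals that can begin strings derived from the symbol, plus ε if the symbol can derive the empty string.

We compute FIRST(S) using the standard algorithm.
FIRST(A) = {y}
FIRST(S) = {x, z}
Therefore, FIRST(S) = {x, z}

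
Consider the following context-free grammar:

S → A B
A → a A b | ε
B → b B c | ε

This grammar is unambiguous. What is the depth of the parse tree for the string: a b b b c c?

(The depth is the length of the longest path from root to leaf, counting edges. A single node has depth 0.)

4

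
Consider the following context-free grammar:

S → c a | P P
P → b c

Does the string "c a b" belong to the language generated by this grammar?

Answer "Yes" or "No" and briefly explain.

No - no valid derivation exists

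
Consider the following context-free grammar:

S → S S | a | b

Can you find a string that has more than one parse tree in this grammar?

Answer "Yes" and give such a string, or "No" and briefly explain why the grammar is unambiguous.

Yes - the string 'a b a b b' has two distinct parse trees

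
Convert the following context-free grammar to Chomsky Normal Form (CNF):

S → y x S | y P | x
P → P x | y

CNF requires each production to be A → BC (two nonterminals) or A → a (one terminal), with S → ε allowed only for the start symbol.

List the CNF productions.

TY → y; TX → x; S → x; P → y; S → TY X0; X0 → TX S; S → TY P; P → P TX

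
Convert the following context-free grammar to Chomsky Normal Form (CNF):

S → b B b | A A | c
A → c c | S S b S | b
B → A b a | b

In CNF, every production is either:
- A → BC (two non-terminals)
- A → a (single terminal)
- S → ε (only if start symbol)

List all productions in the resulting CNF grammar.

TB → b; S → c; TC → c; A → b; TA → a; B → b; S → TB X0; X0 → B TB; S → A A; A → TC TC; A → S X1; X1 → S X2; X2 → TB S; B → A X3; X3 → TB TA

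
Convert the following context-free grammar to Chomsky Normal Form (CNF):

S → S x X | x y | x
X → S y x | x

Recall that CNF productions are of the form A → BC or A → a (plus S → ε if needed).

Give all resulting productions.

TX → x; TY → y; S → x; X → x; S → S X0; X0 → TX X; S → TX TY; X → S X1; X1 → TY TX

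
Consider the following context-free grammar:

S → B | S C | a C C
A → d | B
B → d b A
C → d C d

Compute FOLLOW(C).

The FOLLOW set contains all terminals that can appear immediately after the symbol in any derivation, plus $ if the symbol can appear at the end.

We compute FOLLOW(C) using the standard algorithm.
FOLLOW(S) starts with {$}.
FIRST(A) = {d}
FIRST(B) = {d}
FIRST(C) = {d}
FIRST(S) = {a, d}
FOLLOW(A) = {$, d}
FOLLOW(B) = {$, d}
FOLLOW(C) = {$, d}
FOLLOW(S) = {$, d}
Therefore, FOLLOW(C) = {$, d}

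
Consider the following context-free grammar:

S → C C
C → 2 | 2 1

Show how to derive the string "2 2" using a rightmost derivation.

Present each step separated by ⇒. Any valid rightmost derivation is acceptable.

S ⇒ C C ⇒ C 2 ⇒ 2 2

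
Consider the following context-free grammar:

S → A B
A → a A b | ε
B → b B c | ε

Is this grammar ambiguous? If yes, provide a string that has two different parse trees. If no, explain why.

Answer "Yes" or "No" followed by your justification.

No - the grammar is unambiguous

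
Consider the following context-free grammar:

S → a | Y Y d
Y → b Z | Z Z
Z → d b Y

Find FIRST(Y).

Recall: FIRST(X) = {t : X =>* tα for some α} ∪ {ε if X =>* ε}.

We compute FIRST(Y) using the standard algorithm.
FIRST(S) = {a, b, d}
FIRST(Y) = {b, d}
FIRST(Z) = {d}
Therefore, FIRST(Y) = {b, d}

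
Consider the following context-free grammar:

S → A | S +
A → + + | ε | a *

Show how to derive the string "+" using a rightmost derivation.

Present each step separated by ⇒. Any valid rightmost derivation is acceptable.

S ⇒ S + ⇒ A + ⇒ +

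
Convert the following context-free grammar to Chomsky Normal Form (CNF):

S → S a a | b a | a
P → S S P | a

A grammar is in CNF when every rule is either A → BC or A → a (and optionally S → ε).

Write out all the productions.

TA → a; TB → b; S → a; P → a; S → S X0; X0 → TA TA; S → TB TA; P → S X1; X1 → S P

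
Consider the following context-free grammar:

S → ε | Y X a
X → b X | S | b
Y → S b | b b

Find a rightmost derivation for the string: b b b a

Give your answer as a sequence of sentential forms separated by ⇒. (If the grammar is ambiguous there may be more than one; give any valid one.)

S ⇒ Y X a ⇒ Y b a ⇒ b b b a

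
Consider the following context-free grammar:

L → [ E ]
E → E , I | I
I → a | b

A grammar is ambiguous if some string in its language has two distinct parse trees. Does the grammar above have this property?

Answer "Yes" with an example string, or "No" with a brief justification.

No - the grammar is unambiguous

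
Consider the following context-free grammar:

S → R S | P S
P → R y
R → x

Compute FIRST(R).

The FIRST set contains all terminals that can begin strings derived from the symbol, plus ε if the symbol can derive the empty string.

We compute FIRST(R) using the standard algorithm.
FIRST(P) = {x}
FIRST(R) = {x}
FIRST(S) = {x}
Therefore, FIRST(R) = {x}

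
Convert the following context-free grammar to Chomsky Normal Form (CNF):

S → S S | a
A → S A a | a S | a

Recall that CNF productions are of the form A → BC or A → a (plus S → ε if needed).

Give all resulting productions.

S → a; TA → a; A → a; S → S S; A → S X0; X0 → A TA; A → TA S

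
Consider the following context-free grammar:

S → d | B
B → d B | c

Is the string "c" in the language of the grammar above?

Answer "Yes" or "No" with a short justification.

Yes - a valid derivation exists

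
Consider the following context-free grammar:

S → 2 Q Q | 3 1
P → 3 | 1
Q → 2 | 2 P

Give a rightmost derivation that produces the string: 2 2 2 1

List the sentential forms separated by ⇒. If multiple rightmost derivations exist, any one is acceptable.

S ⇒ 2 Q Q ⇒ 2 Q 2 P ⇒ 2 Q 2 1 ⇒ 2 2 2 1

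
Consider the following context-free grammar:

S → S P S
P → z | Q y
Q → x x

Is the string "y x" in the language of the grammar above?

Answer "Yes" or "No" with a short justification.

No - no valid derivation exists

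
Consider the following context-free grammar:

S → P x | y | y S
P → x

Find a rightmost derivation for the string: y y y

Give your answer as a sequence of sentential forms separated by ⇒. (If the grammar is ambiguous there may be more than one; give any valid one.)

S ⇒ y S ⇒ y y S ⇒ y y y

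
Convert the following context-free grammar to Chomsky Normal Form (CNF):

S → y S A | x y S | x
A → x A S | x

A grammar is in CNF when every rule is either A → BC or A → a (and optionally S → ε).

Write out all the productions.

TY → y; TX → x; S → x; A → x; S → TY X0; X0 → S A; S → TX X1; X1 → TY S; A → TX X2; X2 → A S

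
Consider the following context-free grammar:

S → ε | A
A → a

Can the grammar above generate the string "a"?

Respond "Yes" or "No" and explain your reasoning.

Yes - a valid derivation exists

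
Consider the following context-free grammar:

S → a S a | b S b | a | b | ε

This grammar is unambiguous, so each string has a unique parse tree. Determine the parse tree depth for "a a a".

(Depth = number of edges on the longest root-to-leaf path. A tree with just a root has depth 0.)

2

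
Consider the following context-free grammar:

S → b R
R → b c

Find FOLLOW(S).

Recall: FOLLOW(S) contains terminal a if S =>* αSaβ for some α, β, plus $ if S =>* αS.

We compute FOLLOW(S) using the standard algorithm.
FOLLOW(S) starts with {$}.
FIRST(R) = {b}
FIRST(S) = {b}
FOLLOW(R) = {$}
FOLLOW(S) = {$}
Therefore, FOLLOW(S) = {$}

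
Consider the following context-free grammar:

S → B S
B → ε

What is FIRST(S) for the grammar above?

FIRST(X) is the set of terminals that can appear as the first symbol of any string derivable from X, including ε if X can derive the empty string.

We compute FIRST(S) using the standard algorithm.
FIRST(B) = {ε}
FIRST(S) = {}
Therefore, FIRST(S) = {}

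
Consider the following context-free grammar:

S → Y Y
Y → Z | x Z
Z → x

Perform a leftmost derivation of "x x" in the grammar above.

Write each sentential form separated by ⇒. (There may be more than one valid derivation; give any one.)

S ⇒ Y Y ⇒ Z Y ⇒ x Y ⇒ x Z ⇒ x x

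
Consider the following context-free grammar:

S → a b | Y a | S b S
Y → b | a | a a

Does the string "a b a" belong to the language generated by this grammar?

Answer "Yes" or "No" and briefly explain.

No - no valid derivation exists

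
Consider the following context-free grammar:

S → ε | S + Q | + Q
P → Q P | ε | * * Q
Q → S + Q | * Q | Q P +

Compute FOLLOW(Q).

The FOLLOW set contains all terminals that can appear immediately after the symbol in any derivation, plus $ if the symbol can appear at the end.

We compute FOLLOW(Q) using the standard algorithm.
FOLLOW(S) starts with {$}.
FIRST(P) = {*, +, ε}
FIRST(Q) = {*, +}
FIRST(S) = {+, ε}
FOLLOW(P) = {+}
FOLLOW(Q) = {$, *, +}
FOLLOW(S) = {$, +}
Therefore, FOLLOW(Q) = {$, *, +}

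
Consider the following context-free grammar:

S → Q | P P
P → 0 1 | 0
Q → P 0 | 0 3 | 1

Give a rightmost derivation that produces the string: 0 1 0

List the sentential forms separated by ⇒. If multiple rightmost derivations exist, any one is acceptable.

S ⇒ Q ⇒ P 0 ⇒ 0 1 0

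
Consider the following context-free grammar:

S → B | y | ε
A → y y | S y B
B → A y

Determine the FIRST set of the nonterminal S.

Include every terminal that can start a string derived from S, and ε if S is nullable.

We compute FIRST(S) using the standard algorithm.
FIRST(A) = {y}
FIRST(B) = {y}
FIRST(S) = {y, ε}
Therefore, FIRST(S) = {y, ε}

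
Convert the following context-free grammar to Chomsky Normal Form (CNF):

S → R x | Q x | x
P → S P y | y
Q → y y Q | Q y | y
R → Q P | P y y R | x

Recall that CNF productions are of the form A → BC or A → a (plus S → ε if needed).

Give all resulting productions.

TX → x; S → x; TY → y; P → y; Q → y; R → x; S → R TX; S → Q TX; P → S X0; X0 → P TY; Q → TY X1; X1 → TY Q; Q → Q TY; R → Q P; R → P X2; X2 → TY X3; X3 → TY R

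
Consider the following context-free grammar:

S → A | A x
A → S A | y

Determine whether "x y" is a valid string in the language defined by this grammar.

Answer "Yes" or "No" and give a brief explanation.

No - no valid derivation exists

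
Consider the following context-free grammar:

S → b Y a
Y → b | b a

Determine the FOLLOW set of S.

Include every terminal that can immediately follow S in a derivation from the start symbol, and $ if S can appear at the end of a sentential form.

We compute FOLLOW(S) using the standard algorithm.
FOLLOW(S) starts with {$}.
FIRST(S) = {b}
FIRST(Y) = {b}
FOLLOW(S) = {$}
FOLLOW(Y) = {a}
Therefore, FOLLOW(S) = {$}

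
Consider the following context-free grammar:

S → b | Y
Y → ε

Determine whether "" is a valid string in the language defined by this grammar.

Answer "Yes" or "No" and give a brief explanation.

Yes - a valid derivation exists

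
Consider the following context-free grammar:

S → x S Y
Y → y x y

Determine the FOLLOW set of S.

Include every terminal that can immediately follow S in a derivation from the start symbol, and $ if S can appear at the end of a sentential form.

We compute FOLLOW(S) using the standard algorithm.
FOLLOW(S) starts with {$}.
FIRST(S) = {x}
FIRST(Y) = {y}
FOLLOW(S) = {$, y}
FOLLOW(Y) = {$, y}
Therefore, FOLLOW(S) = {$, y}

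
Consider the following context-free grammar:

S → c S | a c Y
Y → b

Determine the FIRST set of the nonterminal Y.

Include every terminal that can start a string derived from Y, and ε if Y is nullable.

We compute FIRST(Y) using the standard algorithm.
FIRST(S) = {a, c}
FIRST(Y) = {b}
Therefore, FIRST(Y) = {b}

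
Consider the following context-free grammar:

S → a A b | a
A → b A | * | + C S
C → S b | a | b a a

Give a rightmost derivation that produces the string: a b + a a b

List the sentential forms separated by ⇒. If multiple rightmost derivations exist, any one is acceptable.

S ⇒ a A b ⇒ a b A b ⇒ a b + C S b ⇒ a b + C a b ⇒ a b + a a b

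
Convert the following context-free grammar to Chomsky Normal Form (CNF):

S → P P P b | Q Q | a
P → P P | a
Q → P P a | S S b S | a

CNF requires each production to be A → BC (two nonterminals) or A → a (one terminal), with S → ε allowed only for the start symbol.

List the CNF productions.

TB → b; S → a; P → a; TA → a; Q → a; S → P X0; X0 → P X1; X1 → P TB; S → Q Q; P → P P; Q → P X2; X2 → P TA; Q → S X3; X3 → S X4; X4 → TB S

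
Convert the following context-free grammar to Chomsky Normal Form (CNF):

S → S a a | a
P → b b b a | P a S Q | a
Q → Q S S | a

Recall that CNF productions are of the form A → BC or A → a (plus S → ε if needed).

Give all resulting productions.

TA → a; S → a; TB → b; P → a; Q → a; S → S X0; X0 → TA TA; P → TB X1; X1 → TB X2; X2 → TB TA; P → P X3; X3 → TA X4; X4 → S Q; Q → Q X5; X5 → S S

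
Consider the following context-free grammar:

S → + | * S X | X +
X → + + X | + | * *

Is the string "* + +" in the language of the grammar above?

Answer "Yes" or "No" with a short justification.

Yes - a valid derivation exists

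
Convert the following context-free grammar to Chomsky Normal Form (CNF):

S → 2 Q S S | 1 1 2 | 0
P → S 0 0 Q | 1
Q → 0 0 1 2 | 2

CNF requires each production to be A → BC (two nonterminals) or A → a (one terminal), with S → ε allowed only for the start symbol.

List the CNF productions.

T2 → 2; T1 → 1; S → 0; T0 → 0; P → 1; Q → 2; S → T2 X0; X0 → Q X1; X1 → S S; S → T1 X2; X2 → T1 T2; P → S X3; X3 → T0 X4; X4 → T0 Q; Q → T0 X5; X5 → T0 X6; X6 → T1 T2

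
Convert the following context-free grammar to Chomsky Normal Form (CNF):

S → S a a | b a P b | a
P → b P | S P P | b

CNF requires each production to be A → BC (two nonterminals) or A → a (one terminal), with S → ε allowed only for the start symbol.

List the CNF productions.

TA → a; TB → b; S → a; P → b; S → S X0; X0 → TA TA; S → TB X1; X1 → TA X2; X2 → P TB; P → TB P; P → S X3; X3 → P P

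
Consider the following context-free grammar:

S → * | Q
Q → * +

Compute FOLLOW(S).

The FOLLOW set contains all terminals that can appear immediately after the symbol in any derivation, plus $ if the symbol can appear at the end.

We compute FOLLOW(S) using the standard algorithm.
FOLLOW(S) starts with {$}.
FIRST(Q) = {*}
FIRST(S) = {*}
FOLLOW(Q) = {$}
FOLLOW(S) = {$}
Therefore, FOLLOW(S) = {$}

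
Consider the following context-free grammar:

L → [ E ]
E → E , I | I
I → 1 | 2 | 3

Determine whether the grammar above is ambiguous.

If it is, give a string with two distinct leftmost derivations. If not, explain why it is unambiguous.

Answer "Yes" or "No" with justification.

No - the grammar is unambiguous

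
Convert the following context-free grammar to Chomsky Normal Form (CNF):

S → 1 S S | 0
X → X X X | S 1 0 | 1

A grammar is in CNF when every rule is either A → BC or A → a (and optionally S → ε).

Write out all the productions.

T1 → 1; S → 0; T0 → 0; X → 1; S → T1 X0; X0 → S S; X → X X1; X1 → X X; X → S X2; X2 → T1 T0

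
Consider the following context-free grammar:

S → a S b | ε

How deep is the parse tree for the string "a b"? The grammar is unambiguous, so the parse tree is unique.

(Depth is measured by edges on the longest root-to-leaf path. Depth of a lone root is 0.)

2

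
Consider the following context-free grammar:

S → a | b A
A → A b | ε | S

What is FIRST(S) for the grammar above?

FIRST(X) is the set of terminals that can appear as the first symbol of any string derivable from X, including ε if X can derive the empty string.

We compute FIRST(S) using the standard algorithm.
FIRST(A) = {a, b, ε}
FIRST(S) = {a, b}
Therefore, FIRST(S) = {a, b}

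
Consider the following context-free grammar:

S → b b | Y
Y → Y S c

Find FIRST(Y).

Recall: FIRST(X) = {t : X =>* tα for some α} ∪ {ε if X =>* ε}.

We compute FIRST(Y) using the standard algorithm.
FIRST(S) = {b}
FIRST(Y) = {}
Therefore, FIRST(Y) = {}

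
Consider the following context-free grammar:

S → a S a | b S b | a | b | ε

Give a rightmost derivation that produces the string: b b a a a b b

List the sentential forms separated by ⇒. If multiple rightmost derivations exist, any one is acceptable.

S ⇒ b S b ⇒ b b S b b ⇒ b b a S a b b ⇒ b b a a a b b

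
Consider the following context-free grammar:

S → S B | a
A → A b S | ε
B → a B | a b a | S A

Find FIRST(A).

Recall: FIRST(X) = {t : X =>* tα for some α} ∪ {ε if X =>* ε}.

We compute FIRST(A) using the standard algorithm.
FIRST(A) = {b, ε}
FIRST(B) = {a}
FIRST(S) = {a}
Therefore, FIRST(A) = {b, ε}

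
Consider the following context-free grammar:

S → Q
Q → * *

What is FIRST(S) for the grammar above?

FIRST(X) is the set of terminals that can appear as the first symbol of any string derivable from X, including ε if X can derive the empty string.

We compute FIRST(S) using the standard algorithm.
FIRST(Q) = {*}
FIRST(S) = {*}
Therefore, FIRST(S) = {*}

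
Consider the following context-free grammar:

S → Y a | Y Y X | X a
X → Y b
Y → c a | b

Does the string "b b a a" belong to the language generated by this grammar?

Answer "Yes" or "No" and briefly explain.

No - no valid derivation exists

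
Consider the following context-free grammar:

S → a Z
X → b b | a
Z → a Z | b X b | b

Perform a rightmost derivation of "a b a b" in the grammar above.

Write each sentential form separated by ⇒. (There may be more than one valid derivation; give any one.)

S ⇒ a Z ⇒ a b X b ⇒ a b a b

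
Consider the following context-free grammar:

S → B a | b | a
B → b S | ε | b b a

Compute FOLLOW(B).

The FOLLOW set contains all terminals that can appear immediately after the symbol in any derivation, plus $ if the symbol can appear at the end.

We compute FOLLOW(B) using the standard algorithm.
FOLLOW(S) starts with {$}.
FIRST(B) = {b, ε}
FIRST(S) = {a, b}
FOLLOW(B) = {a}
FOLLOW(S) = {$, a}
Therefore, FOLLOW(B) = {a}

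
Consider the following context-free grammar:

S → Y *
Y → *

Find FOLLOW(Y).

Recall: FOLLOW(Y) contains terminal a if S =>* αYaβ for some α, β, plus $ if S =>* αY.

We compute FOLLOW(Y) using the standard algorithm.
FOLLOW(S) starts with {$}.
FIRST(S) = {*}
FIRST(Y) = {*}
FOLLOW(S) = {$}
FOLLOW(Y) = {*}
Therefore, FOLLOW(Y) = {*}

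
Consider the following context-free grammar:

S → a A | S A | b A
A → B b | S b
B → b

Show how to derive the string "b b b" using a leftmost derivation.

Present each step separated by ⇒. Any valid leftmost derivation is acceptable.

S ⇒ b A ⇒ b B b ⇒ b b b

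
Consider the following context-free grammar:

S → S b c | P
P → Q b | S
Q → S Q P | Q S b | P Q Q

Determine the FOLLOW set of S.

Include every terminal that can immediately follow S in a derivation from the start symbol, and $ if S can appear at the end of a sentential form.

We compute FOLLOW(S) using the standard algorithm.
FOLLOW(S) starts with {$}.
FIRST(P) = {}
FIRST(Q) = {}
FIRST(S) = {}
FOLLOW(P) = {$, b}
FOLLOW(Q) = {b}
FOLLOW(S) = {$, b}
Therefore, FOLLOW(S) = {$, b}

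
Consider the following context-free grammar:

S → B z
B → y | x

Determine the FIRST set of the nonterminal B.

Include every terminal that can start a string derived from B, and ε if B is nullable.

We compute FIRST(B) using the standard algorithm.
FIRST(B) = {x, y}
FIRST(S) = {x, y}
Therefore, FIRST(B) = {x, y}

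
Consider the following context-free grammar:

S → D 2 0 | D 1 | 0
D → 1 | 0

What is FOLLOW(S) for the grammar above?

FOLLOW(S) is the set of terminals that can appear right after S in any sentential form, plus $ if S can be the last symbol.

We compute FOLLOW(S) using the standard algorithm.
FOLLOW(S) starts with {$}.
FIRST(D) = {0, 1}
FIRST(S) = {0, 1}
FOLLOW(D) = {1, 2}
FOLLOW(S) = {$}
Therefore, FOLLOW(S) = {$}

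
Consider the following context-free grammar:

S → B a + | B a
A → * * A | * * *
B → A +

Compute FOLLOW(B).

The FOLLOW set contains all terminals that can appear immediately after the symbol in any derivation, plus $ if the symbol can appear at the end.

We compute FOLLOW(B) using the standard algorithm.
FOLLOW(S) starts with {$}.
FIRST(A) = {*}
FIRST(B) = {*}
FIRST(S) = {*}
FOLLOW(A) = {+}
FOLLOW(B) = {a}
FOLLOW(S) = {$}
Therefore, FOLLOW(B) = {a}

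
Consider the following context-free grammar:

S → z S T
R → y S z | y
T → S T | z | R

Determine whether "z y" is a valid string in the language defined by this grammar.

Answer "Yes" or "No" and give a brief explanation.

No - no valid derivation exists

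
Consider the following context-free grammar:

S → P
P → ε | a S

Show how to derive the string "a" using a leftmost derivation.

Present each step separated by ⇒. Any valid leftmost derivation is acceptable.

S ⇒ P ⇒ a S ⇒ a P ⇒ a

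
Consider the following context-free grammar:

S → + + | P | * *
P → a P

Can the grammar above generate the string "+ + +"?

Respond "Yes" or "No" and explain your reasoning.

No - no valid derivation exists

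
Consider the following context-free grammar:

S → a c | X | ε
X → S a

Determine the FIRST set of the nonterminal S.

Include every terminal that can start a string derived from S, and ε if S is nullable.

We compute FIRST(S) using the standard algorithm.
FIRST(S) = {a, ε}
FIRST(X) = {a}
Therefore, FIRST(S) = {a, ε}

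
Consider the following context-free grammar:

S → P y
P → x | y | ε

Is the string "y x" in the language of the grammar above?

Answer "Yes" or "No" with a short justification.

No - no valid derivation exists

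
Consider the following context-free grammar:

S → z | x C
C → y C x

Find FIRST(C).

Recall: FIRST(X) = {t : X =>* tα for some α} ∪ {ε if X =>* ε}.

We compute FIRST(C) using the standard algorithm.
FIRST(C) = {y}
FIRST(S) = {x, z}
Therefore, FIRST(C) = {y}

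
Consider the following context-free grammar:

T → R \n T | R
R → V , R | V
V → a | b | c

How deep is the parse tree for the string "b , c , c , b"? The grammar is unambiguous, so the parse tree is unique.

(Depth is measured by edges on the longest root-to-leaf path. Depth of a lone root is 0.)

6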